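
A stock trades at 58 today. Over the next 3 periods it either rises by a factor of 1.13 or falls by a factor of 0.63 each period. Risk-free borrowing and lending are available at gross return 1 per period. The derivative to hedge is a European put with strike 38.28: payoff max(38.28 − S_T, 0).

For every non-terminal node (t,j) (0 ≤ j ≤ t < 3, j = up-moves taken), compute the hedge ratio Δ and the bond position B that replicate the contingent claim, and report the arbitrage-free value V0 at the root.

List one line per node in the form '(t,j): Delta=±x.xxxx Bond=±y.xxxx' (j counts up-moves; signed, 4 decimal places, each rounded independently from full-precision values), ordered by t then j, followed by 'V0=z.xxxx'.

No-arbitrage ⇒ martingale measure with p* = (R−d)/(u−d) = 0.7400.
Terminal values V(3,·): V(3,0)=23.7773, V(3,1)=12.2672, V(3,2)=0.0000, V(3,3)=0.0000
Node (2,0) S=23.0202: V=(p*·12.2672+(1−p*)·23.7773)/1=15.2598; Δ=(12.2672−23.7773)/(26.0128−14.5027)=-1.0000; B=V−Δ·S=38.2800
Node (2,1) S=41.2902: V=(p*·0.0000+(1−p*)·12.2672)/1=3.1895; Δ=(0.0000−12.2672)/(46.6579−26.0128)=-0.5942; B=V−Δ·S=27.7238
Node (2,2) S=74.0602: V=(p*·0.0000+(1−p*)·0.0000)/1=0.0000; Δ=(0.0000−0.0000)/(83.6880−46.6579)=0.0000; B=V−Δ·S=0.0000
Node (1,0) S=36.5400: V=(p*·3.1895+(1−p*)·15.2598)/1=6.3278; Δ=(3.1895−15.2598)/(41.2902−23.0202)=-0.6607; B=V−Δ·S=30.4684
Node (1,1) S=65.5400: V=(p*·0.0000+(1−p*)·3.1895)/1=0.8293; Δ=(0.0000−3.1895)/(74.0602−41.2902)=-0.0973; B=V−Δ·S=7.2082
Node (0,0) S=58.0000: V=(p*·0.8293+(1−p*)·6.3278)/1=2.2589; Δ=(0.8293−6.3278)/(65.5400−36.5400)=-0.1896; B=V−Δ·S=13.2559
Root portfolio cost Δ·58+B reproduces V0=2.2589.

(0,0): Delta=-0.1896 Bond=13.2559
(1,0): Delta=-0.6607 Bond=30.4684
(1,1): Delta=-0.0973 Bond=7.2082
(2,0): Delta=-1.0000 Bond=38.2800
(2,1): Delta=-0.5942 Bond=27.7238
(2,2): Delta=0.0000 Bond=0.0000
V0=2.2589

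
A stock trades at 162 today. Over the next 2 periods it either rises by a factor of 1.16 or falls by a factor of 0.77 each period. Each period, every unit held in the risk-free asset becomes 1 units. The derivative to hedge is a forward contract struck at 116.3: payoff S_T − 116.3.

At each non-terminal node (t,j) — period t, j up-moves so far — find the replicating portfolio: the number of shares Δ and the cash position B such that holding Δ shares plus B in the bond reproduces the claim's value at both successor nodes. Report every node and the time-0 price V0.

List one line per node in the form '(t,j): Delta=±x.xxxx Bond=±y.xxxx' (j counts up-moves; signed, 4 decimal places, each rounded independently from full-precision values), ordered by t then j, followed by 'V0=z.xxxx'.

(0,0): Delta=1.0000 Bond=-116.3000
(1,0): Delta=1.0000 Bond=-116.3000
(1,1): Delta=1.0000 Bond=-116.3000
V0=45.7000

No-arbitrage ⇒ martingale measure with p* = (R−d)/(u−d) = 0.5897.
At expiry t=2: V(2,0)=-20.2502, V(2,1)=28.3984, V(2,2)=101.6872
(1,0): S=124.7400. Δ = (V_up−V_dn)/(S_up−S_dn) = (28.3984−-20.2502)/(144.6984−96.0498) = 1.0000. V = [p*·28.3984 + (1−p*)·-20.2502]/1 = 8.4400. B = V − Δ·S = -116.3000.
(1,1): S=187.9200. Δ = (V_up−V_dn)/(S_up−S_dn) = (101.6872−28.3984)/(217.9872−144.6984) = 1.0000. V = [p*·101.6872 + (1−p*)·28.3984]/1 = 71.6200. B = V − Δ·S = -116.3000.
(0,0): S=162.0000. Δ = (V_up−V_dn)/(S_up−S_dn) = (71.6200−8.4400)/(187.9200−124.7400) = 1.0000. V = [p*·71.6200 + (1−p*)·8.4400]/1 = 45.7000. B = V − Δ·S = -116.3000.
Self-financing check: at every node Δ·S+B equals the discounted successor values.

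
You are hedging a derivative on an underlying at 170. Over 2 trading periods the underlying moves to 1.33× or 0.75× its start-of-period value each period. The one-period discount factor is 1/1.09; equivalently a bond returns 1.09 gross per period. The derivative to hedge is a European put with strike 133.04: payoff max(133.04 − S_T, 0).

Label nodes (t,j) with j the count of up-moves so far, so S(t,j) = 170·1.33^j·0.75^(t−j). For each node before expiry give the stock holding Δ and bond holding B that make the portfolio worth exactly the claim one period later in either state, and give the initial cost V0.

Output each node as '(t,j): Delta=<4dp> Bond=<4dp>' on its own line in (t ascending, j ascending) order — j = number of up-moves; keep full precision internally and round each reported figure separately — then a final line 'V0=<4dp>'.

The replicating-portfolio and risk-neutral prices coincide; use p* = (1.09−0.75)/(1.33−0.75) = 0.5862 for the latter.
Terminal payoffs: V(2,0)=37.4150, V(2,1)=0.0000, V(2,2)=0.0000
  t=1,j=0: stock 127.5000 → up 169.5750 (V=0.0000), down 95.6250 (V=37.4150). Price 14.2037; hedge Δ=-0.5059, bond B=78.7124.
  t=1,j=1: stock 226.1000 → up 300.7130 (V=0.0000), down 169.5750 (V=0.0000). Price 0.0000; hedge Δ=0.0000, bond B=0.0000.
  t=0,j=0: stock 170.0000 → up 226.1000 (V=0.0000), down 127.5000 (V=14.2037). Price 5.3921; hedge Δ=-0.1441, bond B=29.8813.
Root portfolio cost Δ·170+B reproduces V0=5.3921.

(0,0): Delta=-0.1441 Bond=29.8813
(1,0): Delta=-0.5059 Bond=78.7124
(1,1): Delta=0.0000 Bond=0.0000
V0=5.3921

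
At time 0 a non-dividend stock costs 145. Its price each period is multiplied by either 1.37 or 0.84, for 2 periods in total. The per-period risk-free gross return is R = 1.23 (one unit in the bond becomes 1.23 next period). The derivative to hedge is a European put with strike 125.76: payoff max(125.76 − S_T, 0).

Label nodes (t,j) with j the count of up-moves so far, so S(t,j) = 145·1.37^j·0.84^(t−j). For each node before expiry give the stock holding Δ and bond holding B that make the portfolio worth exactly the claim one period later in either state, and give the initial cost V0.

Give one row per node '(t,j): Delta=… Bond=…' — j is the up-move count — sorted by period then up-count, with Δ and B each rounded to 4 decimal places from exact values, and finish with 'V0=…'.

Under the risk-neutral measure, an up-move has probability p* = (R−d)/(u−d) = 0.7358 and values discount at R = 1.23.
Payoff layer (t=2): V(2,0)=23.4480, V(2,1)=0.0000, V(2,2)=0.0000
  t=1,j=0: stock 121.8000 → up 166.8660 (V=0.0000), down 102.3120 (V=23.4480). Price 5.0356; hedge Δ=-0.3632, bond B=49.2771.
  t=1,j=1: stock 198.6500 → up 272.1505 (V=0.0000), down 166.8660 (V=0.0000). Price 0.0000; hedge Δ=0.0000, bond B=0.0000.
  t=0,j=0: stock 145.0000 → up 198.6500 (V=0.0000), down 121.8000 (V=5.0356). Price 1.0814; hedge Δ=-0.0655, bond B=10.5826.
Self-financing check: at every node Δ·S+B equals the discounted successor values.

(0,0): Delta=-0.0655 Bond=10.5826
(1,0): Delta=-0.3632 Bond=49.2771
(1,1): Delta=0.0000 Bond=0.0000
V0=1.0814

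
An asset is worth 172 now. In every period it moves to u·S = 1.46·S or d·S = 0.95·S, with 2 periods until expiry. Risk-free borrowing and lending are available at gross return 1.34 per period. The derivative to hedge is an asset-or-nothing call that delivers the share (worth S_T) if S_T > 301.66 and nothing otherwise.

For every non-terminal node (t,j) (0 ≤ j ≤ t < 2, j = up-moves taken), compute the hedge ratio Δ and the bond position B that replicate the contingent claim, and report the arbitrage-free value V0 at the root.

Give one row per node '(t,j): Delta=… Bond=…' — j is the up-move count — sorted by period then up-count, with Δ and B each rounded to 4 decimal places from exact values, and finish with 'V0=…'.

(0,0): Delta=2.3852 Bond=-290.8522
(1,0): Delta=0.0000 Bond=0.0000
(1,1): Delta=2.8627 Bond=-509.6626
V0=119.4025

Under the risk-neutral measure, an up-move has probability p* = (R−d)/(u−d) = 0.7647 and values discount at R = 1.34.
Payoff layer (t=2): V(2,0)=0.0000, V(2,1)=0.0000, V(2,2)=366.6352
Node (1,0) S=163.4000: V=(p*·0.0000+(1−p*)·0.0000)/1.34=0.0000; Δ=(0.0000−0.0000)/(238.5640−155.2300)=0.0000; B=V−Δ·S=0.0000
Node (1,1) S=251.1200: V=(p*·366.6352+(1−p*)·0.0000)/1.34=209.2299; Δ=(366.6352−0.0000)/(366.6352−238.5640)=2.8627; B=V−Δ·S=-509.6626
Node (0,0) S=172.0000: V=(p*·209.2299+(1−p*)·0.0000)/1.34=119.4025; Δ=(209.2299−0.0000)/(251.1200−163.4000)=2.3852; B=V−Δ·S=-290.8522
Root portfolio cost Δ·172+B reproduces V0=119.4025.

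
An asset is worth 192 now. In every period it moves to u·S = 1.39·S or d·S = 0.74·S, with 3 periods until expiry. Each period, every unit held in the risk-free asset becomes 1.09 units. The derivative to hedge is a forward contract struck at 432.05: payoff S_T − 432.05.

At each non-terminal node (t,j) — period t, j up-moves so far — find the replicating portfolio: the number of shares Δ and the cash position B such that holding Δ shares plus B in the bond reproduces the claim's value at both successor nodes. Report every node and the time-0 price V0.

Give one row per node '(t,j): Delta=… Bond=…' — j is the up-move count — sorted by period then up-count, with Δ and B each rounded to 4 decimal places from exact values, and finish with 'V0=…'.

The replicating-portfolio and risk-neutral prices coincide; use p* = (1.09−0.74)/(1.39−0.74) = 0.5385 for the latter.
At expiry t=3: V(3,0)=-354.2470, V(3,1)=-285.9065, V(3,2)=-157.5372, V(3,3)=83.5888
  t=2,j=0: stock 105.1392 → up 146.1435 (V=-285.9065), down 77.8030 (V=-354.2470). Price -291.2369; hedge Δ=1.0000, bond B=-396.3761.
  t=2,j=1: stock 197.4912 → up 274.5128 (V=-157.5372), down 146.1435 (V=-285.9065). Price -198.8849; hedge Δ=1.0000, bond B=-396.3761.
  t=2,j=2: stock 370.9632 → up 515.6388 (V=83.5888), down 274.5128 (V=-157.5372). Price -25.4129; hedge Δ=1.0000, bond B=-396.3761.
  t=1,j=0: stock 142.0800 → up 197.4912 (V=-198.8849), down 105.1392 (V=-291.2369). Price -221.5678; hedge Δ=1.0000, bond B=-363.6478.
  t=1,j=1: stock 266.8800 → up 370.9632 (V=-25.4129), down 197.4912 (V=-198.8849). Price -96.7678; hedge Δ=1.0000, bond B=-363.6478.
  t=0,j=0: stock 192.0000 → up 266.8800 (V=-96.7678), down 142.0800 (V=-221.5678). Price -141.6219; hedge Δ=1.0000, bond B=-333.6219.
Each (Δ,B) replicates both successor values, so the strategy is self-financing and V0 is arbitrage-free.

(0,0): Delta=1.0000 Bond=-333.6219
(1,0): Delta=1.0000 Bond=-363.6478
(1,1): Delta=1.0000 Bond=-363.6478
(2,0): Delta=1.0000 Bond=-396.3761
(2,1): Delta=1.0000 Bond=-396.3761
(2,2): Delta=1.0000 Bond=-396.3761
V0=-141.6219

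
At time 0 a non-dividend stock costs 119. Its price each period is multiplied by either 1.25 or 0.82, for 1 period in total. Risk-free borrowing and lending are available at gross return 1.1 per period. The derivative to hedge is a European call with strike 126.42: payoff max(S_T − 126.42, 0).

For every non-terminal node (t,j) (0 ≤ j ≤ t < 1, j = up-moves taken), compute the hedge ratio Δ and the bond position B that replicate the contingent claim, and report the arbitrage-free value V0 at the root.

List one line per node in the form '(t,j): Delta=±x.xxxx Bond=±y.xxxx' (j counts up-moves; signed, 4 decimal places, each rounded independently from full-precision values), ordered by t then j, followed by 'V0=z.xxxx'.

Under the risk-neutral measure, an up-move has probability p* = (R−d)/(u−d) = 0.6512 and values discount at R = 1.1.
Terminal values V(1,·): V(1,0)=0.0000, V(1,1)=22.3300
Node (0,0) S=119.0000: V=(p*·22.3300+(1−p*)·0.0000)/1.1=13.2186; Δ=(22.3300−0.0000)/(148.7500−97.5800)=0.4364; B=V−Δ·S=-38.7116
The time-0 hedge costs 13.2186, which is the no-arbitrage price.

(0,0): Delta=0.4364 Bond=-38.7116
V0=13.2186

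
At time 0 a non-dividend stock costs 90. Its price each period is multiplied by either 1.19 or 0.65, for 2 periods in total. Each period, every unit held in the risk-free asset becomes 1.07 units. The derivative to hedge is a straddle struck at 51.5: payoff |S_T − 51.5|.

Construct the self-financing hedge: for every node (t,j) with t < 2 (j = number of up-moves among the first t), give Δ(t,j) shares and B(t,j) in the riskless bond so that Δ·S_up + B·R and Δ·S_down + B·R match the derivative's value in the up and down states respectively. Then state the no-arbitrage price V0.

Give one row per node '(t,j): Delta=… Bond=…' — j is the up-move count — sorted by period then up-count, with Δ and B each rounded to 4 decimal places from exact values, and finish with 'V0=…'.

Since d<R<u, set p* = (R−d)/(u−d) = 0.7778; price each node as the discounted p*-expectation of its children.
Payoff layer (t=2): V(2,0)=13.4750, V(2,1)=18.1150, V(2,2)=75.9490
Node (1,0) S=58.5000: V=(p*·18.1150+(1−p*)·13.4750)/1.07=15.9663; Δ=(18.1150−13.4750)/(69.6150−38.0250)=0.1469; B=V−Δ·S=7.3737
Node (1,1) S=107.1000: V=(p*·75.9490+(1−p*)·18.1150)/1.07=58.9692; Δ=(75.9490−18.1150)/(127.4490−69.6150)=1.0000; B=V−Δ·S=-48.1308
Node (0,0) S=90.0000: V=(p*·58.9692+(1−p*)·15.9663)/1.07=46.1803; Δ=(58.9692−15.9663)/(107.1000−58.5000)=0.8848; B=V−Δ·S=-33.4547
The time-0 hedge costs 46.1803, which is the no-arbitrage price.

(0,0): Delta=0.8848 Bond=-33.4547
(1,0): Delta=0.1469 Bond=7.3737
(1,1): Delta=1.0000 Bond=-48.1308
V0=46.1803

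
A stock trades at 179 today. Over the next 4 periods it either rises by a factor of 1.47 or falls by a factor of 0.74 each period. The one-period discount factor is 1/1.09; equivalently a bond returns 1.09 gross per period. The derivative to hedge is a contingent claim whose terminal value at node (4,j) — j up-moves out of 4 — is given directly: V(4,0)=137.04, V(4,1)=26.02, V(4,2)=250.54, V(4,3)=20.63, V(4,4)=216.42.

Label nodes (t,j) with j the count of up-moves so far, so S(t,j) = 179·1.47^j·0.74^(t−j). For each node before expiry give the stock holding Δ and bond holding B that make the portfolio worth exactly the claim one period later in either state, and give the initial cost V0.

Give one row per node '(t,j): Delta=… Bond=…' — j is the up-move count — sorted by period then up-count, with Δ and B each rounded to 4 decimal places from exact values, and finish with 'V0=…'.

(0,0): Delta=0.0644 Bond=78.3819
(1,0): Delta=0.2536 Bond=60.3681
(1,1): Delta=-0.0391 Bond=112.6531
(2,0): Delta=0.6392 Bond=28.0052
(2,1): Delta=0.0429 Bond=106.8369
(2,2): Delta=-0.0839 Bond=140.1144
(3,0): Delta=-2.0967 Bond=228.9732
(3,1): Delta=2.1345 Bond=-184.9318
(3,2): Delta=-1.1003 Bond=443.6692
(3,3): Delta=0.4717 Bond=-163.1578
V0=89.9039

No-arbitrage ⇒ martingale measure with p* = (R−d)/(u−d) = 0.4795.
At expiry t=4: V(4,0)=137.0400, V(4,1)=26.0200, V(4,2)=250.5400, V(4,3)=20.6300, V(4,4)=216.4200
  t=3,j=0: stock 72.5351 → up 106.6266 (V=26.0200), down 53.6760 (V=137.0400). Price 76.8910; hedge Δ=-2.0967, bond B=228.9732.
  t=3,j=1: stock 144.0900 → up 211.8123 (V=250.5400), down 106.6266 (V=26.0200). Price 122.6299; hedge Δ=2.1345, bond B=-184.9318.
  t=3,j=2: stock 286.2328 → up 420.7622 (V=20.6300), down 211.8123 (V=250.5400). Price 128.7240; hedge Δ=-1.1003, bond B=443.6692.
  t=3,j=3: stock 568.5976 → up 835.8385 (V=216.4200), down 420.7622 (V=20.6300). Price 105.0476; hedge Δ=0.4717, bond B=-163.1578.
  t=2,j=0: stock 98.0204 → up 144.0900 (V=122.6299), down 72.5351 (V=76.8910). Price 90.6611; hedge Δ=0.6392, bond B=28.0052.
  t=2,j=1: stock 194.7162 → up 286.2328 (V=128.7240), down 144.0900 (V=122.6299). Price 115.1851; hedge Δ=0.0429, bond B=106.8369.
  t=2,j=2: stock 386.8011 → up 568.5976 (V=105.0476), down 286.2328 (V=128.7240). Price 107.6810; hedge Δ=-0.0839, bond B=140.1144.
  t=1,j=0: stock 132.4600 → up 194.7162 (V=115.1851), down 98.0204 (V=90.6611). Price 93.9626; hedge Δ=0.2536, bond B=60.3681.
  t=1,j=1: stock 263.1300 → up 386.8011 (V=107.6810), down 194.7162 (V=115.1851). Price 102.3736; hedge Δ=-0.0391, bond B=112.6531.
  t=0,j=0: stock 179.0000 → up 263.1300 (V=102.3736), down 132.4600 (V=93.9626). Price 89.9039; hedge Δ=0.0644, bond B=78.3819.
Root portfolio cost Δ·179+B reproduces V0=89.9039.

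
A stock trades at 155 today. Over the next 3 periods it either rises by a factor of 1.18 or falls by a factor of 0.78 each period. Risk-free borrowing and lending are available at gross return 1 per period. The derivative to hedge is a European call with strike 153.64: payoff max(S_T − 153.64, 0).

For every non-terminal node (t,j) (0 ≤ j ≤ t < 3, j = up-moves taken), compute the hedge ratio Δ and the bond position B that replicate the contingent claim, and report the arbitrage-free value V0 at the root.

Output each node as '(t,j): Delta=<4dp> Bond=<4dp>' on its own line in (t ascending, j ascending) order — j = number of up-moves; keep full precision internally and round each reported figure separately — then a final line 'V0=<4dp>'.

Since d<R<u, set p* = (R−d)/(u−d) = 0.5500; price each node as the discounted p*-expectation of its children.
Terminal values V(3,·): V(3,0)=0.0000, V(3,1)=0.0000, V(3,2)=14.7012, V(3,3)=101.0300
  t=2,j=0: stock 94.3020 → up 111.2764 (V=0.0000), down 73.5556 (V=0.0000). Price 0.0000; hedge Δ=0.0000, bond B=0.0000.
  t=2,j=1: stock 142.6620 → up 168.3412 (V=14.7012), down 111.2764 (V=0.0000). Price 8.0856; hedge Δ=0.2576, bond B=-28.6673.
  t=2,j=2: stock 215.8220 → up 254.6700 (V=101.0300), down 168.3412 (V=14.7012). Price 62.1820; hedge Δ=1.0000, bond B=-153.6400.
  t=1,j=0: stock 120.9000 → up 142.6620 (V=8.0856), down 94.3020 (V=0.0000). Price 4.4471; hedge Δ=0.1672, bond B=-15.7670.
  t=1,j=1: stock 182.9000 → up 215.8220 (V=62.1820), down 142.6620 (V=8.0856). Price 37.8386; hedge Δ=0.7394, bond B=-97.4023.
  t=0,j=0: stock 155.0000 → up 182.9000 (V=37.8386), down 120.9000 (V=4.4471). Price 22.8124; hedge Δ=0.5386, bond B=-60.6664.
Each (Δ,B) replicates both successor values, so the strategy is self-financing and V0 is arbitrage-free.

(0,0): Delta=0.5386 Bond=-60.6664
(1,0): Delta=0.1672 Bond=-15.7670
(1,1): Delta=0.7394 Bond=-97.4023
(2,0): Delta=0.0000 Bond=0.0000
(2,1): Delta=0.2576 Bond=-28.6673
(2,2): Delta=1.0000 Bond=-153.6400
V0=22.8124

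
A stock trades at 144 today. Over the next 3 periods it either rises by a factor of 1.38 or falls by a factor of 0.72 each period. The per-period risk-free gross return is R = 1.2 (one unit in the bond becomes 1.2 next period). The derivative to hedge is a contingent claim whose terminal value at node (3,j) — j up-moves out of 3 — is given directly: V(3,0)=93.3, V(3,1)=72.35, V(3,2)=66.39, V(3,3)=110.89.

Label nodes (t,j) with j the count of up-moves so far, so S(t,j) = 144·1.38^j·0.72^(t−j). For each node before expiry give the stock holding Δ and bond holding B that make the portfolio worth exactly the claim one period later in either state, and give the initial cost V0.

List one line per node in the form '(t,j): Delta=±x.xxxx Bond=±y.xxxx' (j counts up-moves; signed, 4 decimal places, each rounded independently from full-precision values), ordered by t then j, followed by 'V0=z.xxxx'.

(0,0): Delta=0.1433 Bond=28.5637
(1,0): Delta=-0.1224 Bond=61.8231
(1,1): Delta=0.1953 Bond=23.9465
(2,0): Delta=-0.4252 Bond=96.7955
(2,1): Delta=-0.0631 Bond=65.7098
(2,2): Delta=0.2459 Bond=14.8705
V0=49.2020

The replicating-portfolio and risk-neutral prices coincide; use p* = (1.2−0.72)/(1.38−0.72) = 0.7273 for the latter.
Terminal values V(3,·): V(3,0)=93.3000, V(3,1)=72.3500, V(3,2)=66.3900, V(3,3)=110.8900
  t=2,j=0: stock 74.6496 → up 103.0164 (V=72.3500), down 53.7477 (V=93.3000). Price 65.0530; hedge Δ=-0.4252, bond B=96.7955.
  t=2,j=1: stock 143.0784 → up 197.4482 (V=66.3900), down 103.0164 (V=72.3500). Price 56.6795; hedge Δ=-0.0631, bond B=65.7098.
  t=2,j=2: stock 274.2336 → up 378.4424 (V=110.8900), down 197.4482 (V=66.3900). Price 82.2947; hedge Δ=0.2459, bond B=14.8705.
  t=1,j=0: stock 103.6800 → up 143.0784 (V=56.6795), down 74.6496 (V=65.0530). Price 49.1360; hedge Δ=-0.1224, bond B=61.8231.
  t=1,j=1: stock 198.7200 → up 274.2336 (V=82.2947), down 143.0784 (V=56.6795). Price 62.7573; hedge Δ=0.1953, bond B=23.9465.
  t=0,j=0: stock 144.0000 → up 198.7200 (V=62.7573), down 103.6800 (V=49.1360). Price 49.2020; hedge Δ=0.1433, bond B=28.5637.
Self-financing check: at every node Δ·S+B equals the discounted successor values.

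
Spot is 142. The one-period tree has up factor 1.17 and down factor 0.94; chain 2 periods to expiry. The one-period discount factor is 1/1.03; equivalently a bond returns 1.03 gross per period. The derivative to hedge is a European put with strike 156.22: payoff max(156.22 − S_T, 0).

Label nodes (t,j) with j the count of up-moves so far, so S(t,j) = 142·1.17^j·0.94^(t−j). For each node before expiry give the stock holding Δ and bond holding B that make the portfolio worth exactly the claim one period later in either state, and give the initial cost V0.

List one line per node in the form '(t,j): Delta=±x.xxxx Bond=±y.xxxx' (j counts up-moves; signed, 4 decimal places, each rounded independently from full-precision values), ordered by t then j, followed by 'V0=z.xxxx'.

(0,0): Delta=-0.5561 Bond=89.7227
(1,0): Delta=-1.0000 Bond=151.6699
(1,1): Delta=-0.0013 Bond=0.2390
V0=10.7605

Risk-neutral probability p* = (R−d)/(u−d) = (1.03−0.94)/(1.17−0.94) = 0.3913.
Payoff layer (t=2): V(2,0)=30.7488, V(2,1)=0.0484, V(2,2)=0.0000
Node (1,0) S=133.4800: V=(p*·0.0484+(1−p*)·30.7488)/1.03=18.1899; Δ=(0.0484−30.7488)/(156.1716−125.4712)=-1.0000; B=V−Δ·S=151.6699
Node (1,1) S=166.1400: V=(p*·0.0000+(1−p*)·0.0484)/1.03=0.0286; Δ=(0.0000−0.0484)/(194.3838−156.1716)=-0.0013; B=V−Δ·S=0.2390
Node (0,0) S=142.0000: V=(p*·0.0286+(1−p*)·18.1899)/1.03=10.7605; Δ=(0.0286−18.1899)/(166.1400−133.4800)=-0.5561; B=V−Δ·S=89.7227
The time-0 hedge costs 10.7605, which is the no-arbitrage price.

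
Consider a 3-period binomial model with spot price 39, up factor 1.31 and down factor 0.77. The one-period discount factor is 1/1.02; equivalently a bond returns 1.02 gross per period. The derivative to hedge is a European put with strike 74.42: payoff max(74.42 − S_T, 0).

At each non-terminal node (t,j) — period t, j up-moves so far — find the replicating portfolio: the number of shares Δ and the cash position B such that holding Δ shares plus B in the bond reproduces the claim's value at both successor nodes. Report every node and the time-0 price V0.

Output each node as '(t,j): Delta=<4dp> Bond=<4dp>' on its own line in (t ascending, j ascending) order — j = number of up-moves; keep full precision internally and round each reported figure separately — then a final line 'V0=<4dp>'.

Risk-neutral probability p* = (R−d)/(u−d) = (1.02−0.77)/(1.31−0.77) = 0.4630.
At expiry t=3: V(3,0)=56.6152, V(3,1)=44.1287, V(3,2)=22.8855, V(3,3)=0.0000
(2,0): S=23.1231. Δ = (V_up−V_dn)/(S_up−S_dn) = (44.1287−56.6152)/(30.2913−17.8048) = -1.0000. V = [p*·44.1287 + (1−p*)·56.6152]/1.02 = 49.8377. B = V − Δ·S = 72.9608.
(2,1): S=39.3393. Δ = (V_up−V_dn)/(S_up−S_dn) = (22.8855−44.1287)/(51.5345−30.2913) = -1.0000. V = [p*·22.8855 + (1−p*)·44.1287]/1.02 = 33.6215. B = V − Δ·S = 72.9608.
(2,2): S=66.9279. Δ = (V_up−V_dn)/(S_up−S_dn) = (0.0000−22.8855)/(87.6755−51.5345) = -0.6332. V = [p*·0.0000 + (1−p*)·22.8855]/1.02 = 12.0494. B = V − Δ·S = 54.4300.
(1,0): S=30.0300. Δ = (V_up−V_dn)/(S_up−S_dn) = (33.6215−49.8377)/(39.3393−23.1231) = -1.0000. V = [p*·33.6215 + (1−p*)·49.8377]/1.02 = 41.5002. B = V − Δ·S = 71.5302.
(1,1): S=51.0900. Δ = (V_up−V_dn)/(S_up−S_dn) = (12.0494−33.6215)/(66.9279−39.3393) = -0.7819. V = [p*·12.0494 + (1−p*)·33.6215]/1.02 = 23.1710. B = V − Δ·S = 63.1193.
(0,0): S=39.0000. Δ = (V_up−V_dn)/(S_up−S_dn) = (23.1710−41.5002)/(51.0900−30.0300) = -0.8703. V = [p*·23.1710 + (1−p*)·41.5002]/1.02 = 32.3671. B = V − Δ·S = 66.3101.
Self-financing check: at every node Δ·S+B equals the discounted successor values.

(0,0): Delta=-0.8703 Bond=66.3101
(1,0): Delta=-1.0000 Bond=71.5302
(1,1): Delta=-0.7819 Bond=63.1193
(2,0): Delta=-1.0000 Bond=72.9608
(2,1): Delta=-1.0000 Bond=72.9608
(2,2): Delta=-0.6332 Bond=54.4300
V0=32.3671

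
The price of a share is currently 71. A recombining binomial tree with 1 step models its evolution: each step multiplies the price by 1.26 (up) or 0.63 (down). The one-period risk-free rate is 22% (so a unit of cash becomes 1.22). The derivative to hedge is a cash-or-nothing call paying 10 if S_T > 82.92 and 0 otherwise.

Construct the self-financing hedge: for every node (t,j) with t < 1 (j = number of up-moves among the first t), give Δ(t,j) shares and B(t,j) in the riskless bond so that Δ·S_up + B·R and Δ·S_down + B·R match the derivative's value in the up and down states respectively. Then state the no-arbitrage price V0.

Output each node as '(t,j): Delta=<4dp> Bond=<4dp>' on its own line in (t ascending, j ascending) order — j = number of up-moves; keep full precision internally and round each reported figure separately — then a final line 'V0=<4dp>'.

(0,0): Delta=0.2236 Bond=-8.1967
V0=7.6763

Under the risk-neutral measure, an up-move has probability p* = (R−d)/(u−d) = 0.9365 and values discount at R = 1.22.
Payoff layer (t=1): V(1,0)=0.0000, V(1,1)=10.0000
(0,0): S=71.0000. Δ = (V_up−V_dn)/(S_up−S_dn) = (10.0000−0.0000)/(89.4600−44.7300) = 0.2236. V = [p*·10.0000 + (1−p*)·0.0000]/1.22 = 7.6763. B = V − Δ·S = -8.1967.
Self-financing check: at every node Δ·S+B equals the discounted successor values.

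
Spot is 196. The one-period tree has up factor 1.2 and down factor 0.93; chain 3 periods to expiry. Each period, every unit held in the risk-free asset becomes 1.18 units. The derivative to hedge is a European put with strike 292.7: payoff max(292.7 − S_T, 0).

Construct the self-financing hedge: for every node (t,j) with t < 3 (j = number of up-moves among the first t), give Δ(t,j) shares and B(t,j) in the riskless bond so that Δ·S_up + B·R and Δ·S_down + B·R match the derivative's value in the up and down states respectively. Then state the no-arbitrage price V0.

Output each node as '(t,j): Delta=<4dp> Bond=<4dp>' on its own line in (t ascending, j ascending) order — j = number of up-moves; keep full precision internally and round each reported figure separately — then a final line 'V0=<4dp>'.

Under the risk-neutral measure, an up-move has probability p* = (R−d)/(u−d) = 0.9259 and values discount at R = 1.18.
Terminal payoffs: V(3,0)=135.0460, V(3,1)=89.2755, V(3,2)=30.2168, V(3,3)=0.0000
Node (2,0) S=169.5204: V=(p*·89.2755+(1−p*)·135.0460)/1.18=78.5304; Δ=(89.2755−135.0460)/(203.4245−157.6540)=-1.0000; B=V−Δ·S=248.0508
Node (2,1) S=218.7360: V=(p*·30.2168+(1−p*)·89.2755)/1.18=29.3148; Δ=(30.2168−89.2755)/(262.4832−203.4245)=-1.0000; B=V−Δ·S=248.0508
Node (2,2) S=282.2400: V=(p*·0.0000+(1−p*)·30.2168)/1.18=1.8968; Δ=(0.0000−30.2168)/(338.6880−262.4832)=-0.3965; B=V−Δ·S=113.8109
Node (1,0) S=182.2800: V=(p*·29.3148+(1−p*)·78.5304)/1.18=27.9326; Δ=(29.3148−78.5304)/(218.7360−169.5204)=-1.0000; B=V−Δ·S=210.2126
Node (1,1) S=235.2000: V=(p*·1.8968+(1−p*)·29.3148)/1.18=3.3287; Δ=(1.8968−29.3148)/(282.2400−218.7360)=-0.4318; B=V−Δ·S=104.8768
Node (0,0) S=196.0000: V=(p*·3.3287+(1−p*)·27.9326)/1.18=4.3654; Δ=(3.3287−27.9326)/(235.2000−182.2800)=-0.4649; B=V−Δ·S=95.4911
Self-financing check: at every node Δ·S+B equals the discounted successor values.

(0,0): Delta=-0.4649 Bond=95.4911
(1,0): Delta=-1.0000 Bond=210.2126
(1,1): Delta=-0.4318 Bond=104.8768
(2,0): Delta=-1.0000 Bond=248.0508
(2,1): Delta=-1.0000 Bond=248.0508
(2,2): Delta=-0.3965 Bond=113.8109
V0=4.3654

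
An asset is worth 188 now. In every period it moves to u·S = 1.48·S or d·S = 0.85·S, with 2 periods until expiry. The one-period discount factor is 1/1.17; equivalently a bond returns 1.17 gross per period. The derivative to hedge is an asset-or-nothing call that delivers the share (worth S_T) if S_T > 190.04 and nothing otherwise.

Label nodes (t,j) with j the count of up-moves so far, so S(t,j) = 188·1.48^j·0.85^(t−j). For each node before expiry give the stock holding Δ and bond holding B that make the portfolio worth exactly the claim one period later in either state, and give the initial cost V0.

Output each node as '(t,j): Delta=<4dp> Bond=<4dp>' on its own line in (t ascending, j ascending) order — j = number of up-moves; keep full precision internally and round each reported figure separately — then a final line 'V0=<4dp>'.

(0,0): Delta=1.4823 Bond=-114.7008
(1,0): Delta=2.3492 Bond=-272.7288
(1,1): Delta=1.0000 Bond=0.0000
V0=163.9748

No-arbitrage ⇒ martingale measure with p* = (R−d)/(u−d) = 0.5079.
Payoff layer (t=2): V(2,0)=0.0000, V(2,1)=236.5040, V(2,2)=411.7952
Node (1,0) S=159.8000: V=(p*·236.5040+(1−p*)·0.0000)/1.17=102.6744; Δ=(236.5040−0.0000)/(236.5040−135.8300)=2.3492; B=V−Δ·S=-272.7288
Node (1,1) S=278.2400: V=(p*·411.7952+(1−p*)·236.5040)/1.17=278.2400; Δ=(411.7952−236.5040)/(411.7952−236.5040)=1.0000; B=V−Δ·S=0.0000
Node (0,0) S=188.0000: V=(p*·278.2400+(1−p*)·102.6744)/1.17=163.9748; Δ=(278.2400−102.6744)/(278.2400−159.8000)=1.4823; B=V−Δ·S=-114.7008
Self-financing check: at every node Δ·S+B equals the discounted successor values.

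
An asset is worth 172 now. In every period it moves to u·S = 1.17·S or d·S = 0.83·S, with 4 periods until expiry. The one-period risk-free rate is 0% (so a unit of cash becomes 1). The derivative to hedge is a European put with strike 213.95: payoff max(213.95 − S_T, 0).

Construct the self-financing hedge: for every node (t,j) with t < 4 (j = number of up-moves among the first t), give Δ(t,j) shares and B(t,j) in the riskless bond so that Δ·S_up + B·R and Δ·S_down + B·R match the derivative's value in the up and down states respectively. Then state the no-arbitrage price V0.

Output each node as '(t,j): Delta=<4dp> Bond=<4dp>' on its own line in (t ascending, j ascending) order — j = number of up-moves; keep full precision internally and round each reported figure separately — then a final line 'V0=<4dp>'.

The replicating-portfolio and risk-neutral prices coincide; use p* = (1−0.83)/(1.17−0.83) = 0.5000 for the latter.
Payoff layer (t=4): V(4,0)=132.3217, V(4,1)=98.8836, V(4,2)=51.7479, V(4,3)=0.0000, V(4,4)=0.0000
Node (3,0) S=98.3474: V=(p*·98.8836+(1−p*)·132.3217)/1=115.6026; Δ=(98.8836−132.3217)/(115.0664−81.6283)=-1.0000; B=V−Δ·S=213.9500
Node (3,1) S=138.6342: V=(p*·51.7479+(1−p*)·98.8836)/1=75.3158; Δ=(51.7479−98.8836)/(162.2021−115.0664)=-1.0000; B=V−Δ·S=213.9500
Node (3,2) S=195.4242: V=(p*·0.0000+(1−p*)·51.7479)/1=25.8740; Δ=(0.0000−51.7479)/(228.6463−162.2021)=-0.7788; B=V−Δ·S=178.0738
Node (3,3) S=275.4774: V=(p*·0.0000+(1−p*)·0.0000)/1=0.0000; Δ=(0.0000−0.0000)/(322.3086−228.6463)=0.0000; B=V−Δ·S=0.0000
Node (2,0) S=118.4908: V=(p*·75.3158+(1−p*)·115.6026)/1=95.4592; Δ=(75.3158−115.6026)/(138.6342−98.3474)=-1.0000; B=V−Δ·S=213.9500
Node (2,1) S=167.0292: V=(p*·25.8740+(1−p*)·75.3158)/1=50.5949; Δ=(25.8740−75.3158)/(195.4242−138.6342)=-0.8706; B=V−Δ·S=196.0119
Node (2,2) S=235.4508: V=(p*·0.0000+(1−p*)·25.8740)/1=12.9370; Δ=(0.0000−25.8740)/(275.4774−195.4242)=-0.3232; B=V−Δ·S=89.0369
Node (1,0) S=142.7600: V=(p*·50.5949+(1−p*)·95.4592)/1=73.0270; Δ=(50.5949−95.4592)/(167.0292−118.4908)=-0.9243; B=V−Δ·S=204.9810
Node (1,1) S=201.2400: V=(p*·12.9370+(1−p*)·50.5949)/1=31.7659; Δ=(12.9370−50.5949)/(235.4508−167.0292)=-0.5504; B=V−Δ·S=142.5244
Node (0,0) S=172.0000: V=(p*·31.7659+(1−p*)·73.0270)/1=52.3965; Δ=(31.7659−73.0270)/(201.2400−142.7600)=-0.7056; B=V−Δ·S=173.7527
Self-financing check: at every node Δ·S+B equals the discounted successor values.

(0,0): Delta=-0.7056 Bond=173.7527
(1,0): Delta=-0.9243 Bond=204.9810
(1,1): Delta=-0.5504 Bond=142.5244
(2,0): Delta=-1.0000 Bond=213.9500
(2,1): Delta=-0.8706 Bond=196.0119
(2,2): Delta=-0.3232 Bond=89.0369
(3,0): Delta=-1.0000 Bond=213.9500
(3,1): Delta=-1.0000 Bond=213.9500
(3,2): Delta=-0.7788 Bond=178.0738
(3,3): Delta=0.0000 Bond=0.0000
V0=52.3965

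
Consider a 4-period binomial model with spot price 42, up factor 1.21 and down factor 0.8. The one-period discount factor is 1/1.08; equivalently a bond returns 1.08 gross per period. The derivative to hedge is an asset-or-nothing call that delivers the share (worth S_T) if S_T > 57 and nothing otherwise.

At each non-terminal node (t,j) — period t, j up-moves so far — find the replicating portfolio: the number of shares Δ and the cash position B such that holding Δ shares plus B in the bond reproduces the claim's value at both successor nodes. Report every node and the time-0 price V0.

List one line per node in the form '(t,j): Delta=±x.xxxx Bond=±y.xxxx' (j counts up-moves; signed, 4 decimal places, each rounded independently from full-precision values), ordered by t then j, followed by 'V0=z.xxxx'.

Since d<R<u, set p* = (R−d)/(u−d) = 0.6829; price each node as the discounted p*-expectation of its children.
Payoff layer (t=4): V(4,0)=0.0000, V(4,1)=0.0000, V(4,2)=0.0000, V(4,3)=59.5244, V(4,4)=90.0307
  t=3,j=0: stock 21.5040 → up 26.0198 (V=0.0000), down 17.2032 (V=0.0000). Price 0.0000; hedge Δ=0.0000, bond B=0.0000.
  t=3,j=1: stock 32.5248 → up 39.3550 (V=0.0000), down 26.0198 (V=0.0000). Price 0.0000; hedge Δ=0.0000, bond B=0.0000.
  t=3,j=2: stock 49.1938 → up 59.5244 (V=59.5244), down 39.3550 (V=0.0000). Price 37.6397; hedge Δ=2.9512, bond B=-107.5419.
  t=3,j=3: stock 74.4056 → up 90.0307 (V=90.0307), down 59.5244 (V=59.5244). Price 74.4056; hedge Δ=1.0000, bond B=0.0000.
  t=2,j=0: stock 26.8800 → up 32.5248 (V=0.0000), down 21.5040 (V=0.0000). Price 0.0000; hedge Δ=0.0000, bond B=0.0000.
  t=2,j=1: stock 40.6560 → up 49.1938 (V=37.6397), down 32.5248 (V=0.0000). Price 23.8011; hedge Δ=2.2581, bond B=-68.0030.
  t=2,j=2: stock 61.4922 → up 74.4056 (V=74.4056), down 49.1938 (V=37.6397). Price 58.1001; hedge Δ=1.4583, bond B=-31.5728.
  t=1,j=0: stock 33.6000 → up 40.6560 (V=23.8011), down 26.8800 (V=0.0000). Price 15.0504; hedge Δ=1.7277, bond B=-43.0010.
  t=1,j=1: stock 50.8200 → up 61.4922 (V=58.1001), down 40.6560 (V=23.8011). Price 43.7266; hedge Δ=1.6461, bond B=-39.9295.
  t=0,j=0: stock 42.0000 → up 50.8200 (V=43.7266), down 33.6000 (V=15.0504). Price 32.0687; hedge Δ=1.6653, bond B=-37.8735.
Root portfolio cost Δ·42+B reproduces V0=32.0687.

(0,0): Delta=1.6653 Bond=-37.8735
(1,0): Delta=1.7277 Bond=-43.0010
(1,1): Delta=1.6461 Bond=-39.9295
(2,0): Delta=0.0000 Bond=0.0000
(2,1): Delta=2.2581 Bond=-68.0030
(2,2): Delta=1.4583 Bond=-31.5728
(3,0): Delta=0.0000 Bond=0.0000
(3,1): Delta=0.0000 Bond=0.0000
(3,2): Delta=2.9512 Bond=-107.5419
(3,3): Delta=1.0000 Bond=0.0000
V0=32.0687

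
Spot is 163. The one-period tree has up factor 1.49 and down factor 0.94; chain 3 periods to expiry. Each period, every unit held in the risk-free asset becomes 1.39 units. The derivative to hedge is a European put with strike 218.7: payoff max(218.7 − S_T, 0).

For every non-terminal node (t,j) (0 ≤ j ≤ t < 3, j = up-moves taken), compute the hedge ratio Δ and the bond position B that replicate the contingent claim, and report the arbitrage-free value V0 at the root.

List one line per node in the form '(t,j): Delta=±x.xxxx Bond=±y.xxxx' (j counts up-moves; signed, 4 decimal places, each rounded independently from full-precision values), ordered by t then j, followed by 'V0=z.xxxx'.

The replicating-portfolio and risk-neutral prices coincide; use p* = (1.39−0.94)/(1.49−0.94) = 0.8182 for the latter.
Terminal payoffs: V(3,0)=83.3148, V(3,1)=4.1001, V(3,2)=0.0000, V(3,3)=0.0000
Node (2,0) S=144.0268: V=(p*·4.1001+(1−p*)·83.3148)/1.39=13.3113; Δ=(4.1001−83.3148)/(214.5999−135.3852)=-1.0000; B=V−Δ·S=157.3381
Node (2,1) S=228.2978: V=(p*·0.0000+(1−p*)·4.1001)/1.39=0.5363; Δ=(0.0000−4.1001)/(340.1637−214.5999)=-0.0327; B=V−Δ·S=7.9910
Node (2,2) S=361.8763: V=(p*·0.0000+(1−p*)·0.0000)/1.39=0.0000; Δ=(0.0000−0.0000)/(539.1957−340.1637)=0.0000; B=V−Δ·S=0.0000
Node (1,0) S=153.2200: V=(p*·0.5363+(1−p*)·13.3113)/1.39=2.0569; Δ=(0.5363−13.3113)/(228.2978−144.0268)=-0.1516; B=V−Δ·S=25.2842
Node (1,1) S=242.8700: V=(p*·0.0000+(1−p*)·0.5363)/1.39=0.0702; Δ=(0.0000−0.5363)/(361.8763−228.2978)=-0.0040; B=V−Δ·S=1.0453
Node (0,0) S=163.0000: V=(p*·0.0702+(1−p*)·2.0569)/1.39=0.3103; Δ=(0.0702−2.0569)/(242.8700−153.2200)=-0.0222; B=V−Δ·S=3.9225
Check: Δ(0,0)·S0 + B(0,0) = 0.3103 = V0.

(0,0): Delta=-0.0222 Bond=3.9225
(1,0): Delta=-0.1516 Bond=25.2842
(1,1): Delta=-0.0040 Bond=1.0453
(2,0): Delta=-1.0000 Bond=157.3381
(2,1): Delta=-0.0327 Bond=7.9910
(2,2): Delta=0.0000 Bond=0.0000
V0=0.3103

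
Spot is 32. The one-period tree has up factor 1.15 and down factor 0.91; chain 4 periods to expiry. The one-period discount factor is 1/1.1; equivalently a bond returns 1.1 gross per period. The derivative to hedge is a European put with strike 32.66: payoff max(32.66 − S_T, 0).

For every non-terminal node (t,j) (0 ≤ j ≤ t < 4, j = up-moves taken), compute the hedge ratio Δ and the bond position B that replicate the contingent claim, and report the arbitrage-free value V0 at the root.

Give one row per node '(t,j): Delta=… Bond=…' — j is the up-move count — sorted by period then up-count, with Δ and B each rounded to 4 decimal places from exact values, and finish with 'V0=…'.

Under the risk-neutral measure, an up-move has probability p* = (R−d)/(u−d) = 0.7917 and values discount at R = 1.1.
Payoff layer (t=4): V(4,0)=10.7160, V(4,1)=4.9286, V(4,2)=0.0000, V(4,3)=0.0000, V(4,4)=0.0000
(3,0): S=24.1143. Δ = (V_up−V_dn)/(S_up−S_dn) = (4.9286−10.7160)/(27.7314−21.9440) = -1.0000. V = [p*·4.9286 + (1−p*)·10.7160]/1.1 = 5.5766. B = V − Δ·S = 29.6909.
(3,1): S=30.4741. Δ = (V_up−V_dn)/(S_up−S_dn) = (0.0000−4.9286)/(35.0452−27.7314) = -0.6739. V = [p*·0.0000 + (1−p*)·4.9286]/1.1 = 0.9334. B = V − Δ·S = 21.4692.
(3,2): S=38.5112. Δ = (V_up−V_dn)/(S_up−S_dn) = (0.0000−0.0000)/(44.2879−35.0452) = 0.0000. V = [p*·0.0000 + (1−p*)·0.0000]/1.1 = 0.0000. B = V − Δ·S = 0.0000.
(3,3): S=48.6680. Δ = (V_up−V_dn)/(S_up−S_dn) = (0.0000−0.0000)/(55.9682−44.2879) = 0.0000. V = [p*·0.0000 + (1−p*)·0.0000]/1.1 = 0.0000. B = V − Δ·S = 0.0000.
(2,0): S=26.4992. Δ = (V_up−V_dn)/(S_up−S_dn) = (0.9334−5.5766)/(30.4741−24.1143) = -0.7301. V = [p*·0.9334 + (1−p*)·5.5766]/1.1 = 1.7280. B = V − Δ·S = 21.0746.
(2,1): S=33.4880. Δ = (V_up−V_dn)/(S_up−S_dn) = (0.0000−0.9334)/(38.5112−30.4741) = -0.1161. V = [p*·0.0000 + (1−p*)·0.9334]/1.1 = 0.1768. B = V − Δ·S = 4.0661.
(2,2): S=42.3200. Δ = (V_up−V_dn)/(S_up−S_dn) = (0.0000−0.0000)/(48.6680−38.5112) = 0.0000. V = [p*·0.0000 + (1−p*)·0.0000]/1.1 = 0.0000. B = V − Δ·S = 0.0000.
(1,0): S=29.1200. Δ = (V_up−V_dn)/(S_up−S_dn) = (0.1768−1.7280)/(33.4880−26.4992) = -0.2220. V = [p*·0.1768 + (1−p*)·1.7280]/1.1 = 0.4545. B = V − Δ·S = 6.9178.
(1,1): S=36.8000. Δ = (V_up−V_dn)/(S_up−S_dn) = (0.0000−0.1768)/(42.3200−33.4880) = -0.0200. V = [p*·0.0000 + (1−p*)·0.1768]/1.1 = 0.0335. B = V − Δ·S = 0.7701.
(0,0): S=32.0000. Δ = (V_up−V_dn)/(S_up−S_dn) = (0.0335−0.4545)/(36.8000−29.1200) = -0.0548. V = [p*·0.0335 + (1−p*)·0.4545]/1.1 = 0.1102. B = V − Δ·S = 1.8644.
Self-financing check: at every node Δ·S+B equals the discounted successor values.

(0,0): Delta=-0.0548 Bond=1.8644
(1,0): Delta=-0.2220 Bond=6.9178
(1,1): Delta=-0.0200 Bond=0.7701
(2,0): Delta=-0.7301 Bond=21.0746
(2,1): Delta=-0.1161 Bond=4.0661
(2,2): Delta=0.0000 Bond=0.0000
(3,0): Delta=-1.0000 Bond=29.6909
(3,1): Delta=-0.6739 Bond=21.4692
(3,2): Delta=0.0000 Bond=0.0000
(3,3): Delta=0.0000 Bond=0.0000
V0=0.1102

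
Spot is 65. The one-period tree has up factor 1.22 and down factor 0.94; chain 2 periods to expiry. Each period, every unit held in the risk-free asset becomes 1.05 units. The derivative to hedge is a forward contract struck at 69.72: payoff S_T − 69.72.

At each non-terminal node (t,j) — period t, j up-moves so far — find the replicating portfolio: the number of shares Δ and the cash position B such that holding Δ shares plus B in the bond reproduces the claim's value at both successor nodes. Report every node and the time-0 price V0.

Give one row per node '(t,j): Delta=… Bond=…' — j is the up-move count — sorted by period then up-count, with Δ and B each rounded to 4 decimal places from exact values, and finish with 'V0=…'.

(0,0): Delta=1.0000 Bond=-63.2381
(1,0): Delta=1.0000 Bond=-66.4000
(1,1): Delta=1.0000 Bond=-66.4000
V0=1.7619

The replicating-portfolio and risk-neutral prices coincide; use p* = (1.05−0.94)/(1.22−0.94) = 0.3929 for the latter.
At expiry t=2: V(2,0)=-12.2860, V(2,1)=4.8220, V(2,2)=27.0260
(1,0): S=61.1000. Δ = (V_up−V_dn)/(S_up−S_dn) = (4.8220−-12.2860)/(74.5420−57.4340) = 1.0000. V = [p*·4.8220 + (1−p*)·-12.2860]/1.05 = -5.3000. B = V − Δ·S = -66.4000.
(1,1): S=79.3000. Δ = (V_up−V_dn)/(S_up−S_dn) = (27.0260−4.8220)/(96.7460−74.5420) = 1.0000. V = [p*·27.0260 + (1−p*)·4.8220]/1.05 = 12.9000. B = V − Δ·S = -66.4000.
(0,0): S=65.0000. Δ = (V_up−V_dn)/(S_up−S_dn) = (12.9000−-5.3000)/(79.3000−61.1000) = 1.0000. V = [p*·12.9000 + (1−p*)·-5.3000]/1.05 = 1.7619. B = V − Δ·S = -63.2381.
Each (Δ,B) replicates both successor values, so the strategy is self-financing and V0 is arbitrage-free.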